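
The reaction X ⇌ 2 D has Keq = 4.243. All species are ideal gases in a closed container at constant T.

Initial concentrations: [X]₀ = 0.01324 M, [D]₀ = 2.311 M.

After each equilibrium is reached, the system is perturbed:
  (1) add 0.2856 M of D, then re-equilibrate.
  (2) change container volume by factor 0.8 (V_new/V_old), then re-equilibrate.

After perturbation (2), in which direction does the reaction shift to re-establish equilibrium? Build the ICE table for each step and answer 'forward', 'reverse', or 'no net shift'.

Direction: reverse

Q₀ = 403.4 vs Keq = 4.243 ⇒ Q>K, reverse
Step 1:
                  X         D
  init      0.01324     2.311
  Δ          0.4526   -0.9051
  eq         0.4658     1.406
  solve Keq expr → x = -0.4526; check Q = 4.243
Then add 0.2856 M of D.
Step 2:
                  X         D
  init       0.4658     1.691
  Δ         0.08285   -0.1657
  eq         0.5487     1.526
  solve Keq expr → x = -0.08285; check Q = 4.243
Then change container volume by factor 0.8 (V_new/V_old).
Step 3:
                  X         D
  init       0.6858     1.907
  Δ          0.0626   -0.1252
  eq         0.7484     1.782
  solve Keq expr → x = -0.0626; check Q = 4.243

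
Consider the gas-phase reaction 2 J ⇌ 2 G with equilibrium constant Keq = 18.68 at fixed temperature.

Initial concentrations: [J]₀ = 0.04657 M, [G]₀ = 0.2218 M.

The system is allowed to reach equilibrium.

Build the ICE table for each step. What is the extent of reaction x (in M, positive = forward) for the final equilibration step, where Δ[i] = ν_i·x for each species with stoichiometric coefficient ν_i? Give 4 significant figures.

x = -0.001928 M

Q₀ = 22.68 vs Keq = 18.68 ⇒ Q>K, reverse
Step 1:
                    J           G
  I           0.04657      0.2218
  C          0.003856   -0.003856
  E           0.05043      0.2179
  solve Keq expr → x = -0.001928; check Q = 18.68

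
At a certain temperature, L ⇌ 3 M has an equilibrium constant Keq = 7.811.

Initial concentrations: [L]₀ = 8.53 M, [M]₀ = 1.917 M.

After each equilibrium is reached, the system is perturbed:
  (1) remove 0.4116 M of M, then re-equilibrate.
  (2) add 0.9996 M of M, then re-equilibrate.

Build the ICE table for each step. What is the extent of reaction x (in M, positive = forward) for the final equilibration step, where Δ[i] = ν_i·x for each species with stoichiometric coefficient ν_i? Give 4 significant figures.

x = -0.3156 M

Q₀ = 0.8259 vs Keq = 7.811 ⇒ Q<K, forward
Step 1:
                   L          M
  I             8.53      1.917
  C          -0.6757      2.027
  E            7.854      3.944
  solve Keq expr → x = 0.6757; check Q = 7.811
Then remove 0.4116 M of M.
Step 2:
                   L          M
  I            7.854      3.532
  C          -0.1299     0.3897
  E            7.724      3.922
  solve Keq expr → x = 0.1299; check Q = 7.811
Then add 0.9996 M of M.
Step 3:
                   L          M
  I            7.724      4.922
  C           0.3156    -0.9469
  E             8.04      3.975
  solve Keq expr → x = -0.3156; check Q = 7.811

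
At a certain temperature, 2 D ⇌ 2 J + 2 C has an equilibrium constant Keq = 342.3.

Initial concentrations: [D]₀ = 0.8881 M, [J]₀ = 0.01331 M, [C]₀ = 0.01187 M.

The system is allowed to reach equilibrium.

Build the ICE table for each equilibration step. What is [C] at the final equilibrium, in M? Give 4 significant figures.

[C]_eq = 0.8599 M

Q₀ = 3.1647e-08 vs Keq = 342.3 ⇒ Q<K, forward
Step 1:
                  D         J         C
  I          0.8881   0.01331   0.01187
  C         -0.8481    0.8481    0.8481
  E         0.04004    0.8614    0.8599
  solve Keq expr → x = 0.424; check Q = 342.3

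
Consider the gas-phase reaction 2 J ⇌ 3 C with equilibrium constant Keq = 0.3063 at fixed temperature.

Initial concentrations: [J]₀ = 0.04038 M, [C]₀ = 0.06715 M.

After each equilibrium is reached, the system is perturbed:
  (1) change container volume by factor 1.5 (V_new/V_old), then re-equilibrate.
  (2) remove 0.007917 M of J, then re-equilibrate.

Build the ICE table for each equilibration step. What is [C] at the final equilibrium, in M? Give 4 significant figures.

Q₀ = 0.1857 vs Keq = 0.3063 ⇒ Q<K, forward
Step 1:
                  J         C
  init      0.04038   0.06715
  Δ       -0.004301  0.006451
  eq        0.03608    0.0736
  solve Keq expr → x = 0.00215; check Q = 0.3063
Then change container volume by factor 1.5 (V_new/V_old).
Step 2:
                  J         C
  init      0.02405   0.04907
  Δ       -0.002303  0.003455
  eq        0.02175   0.05252
  solve Keq expr → x = 0.001152; check Q = 0.3063
Then remove 0.007917 M of J.
Step 3:
                  J         C
  init      0.01383   0.05252
  Δ        0.004159 -0.006239
  eq        0.01799   0.04628
  solve Keq expr → x = -0.00208; check Q = 0.3063

[C]_eq = 0.04628 M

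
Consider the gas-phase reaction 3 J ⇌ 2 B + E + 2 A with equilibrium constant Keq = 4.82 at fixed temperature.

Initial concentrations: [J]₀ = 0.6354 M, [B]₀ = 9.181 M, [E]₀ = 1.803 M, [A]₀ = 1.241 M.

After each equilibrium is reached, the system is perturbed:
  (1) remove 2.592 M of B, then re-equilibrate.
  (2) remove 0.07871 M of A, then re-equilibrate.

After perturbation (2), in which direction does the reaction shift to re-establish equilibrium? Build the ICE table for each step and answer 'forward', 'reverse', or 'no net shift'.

Direction: forward

Q₀ = 912.4 vs Keq = 4.82 ⇒ Q>K, reverse
Step 1:
                  J         B         E         A
  Initial    0.6354     9.181     1.803     1.241
  Change       1.11     -0.74     -0.37     -0.74
  Equil       1.745     8.441     1.433     0.501
  solve Keq expr → x = -0.37; check Q = 4.82
Then remove 2.592 M of B.
Step 2:
                  J         B         E         A
  Initial     1.745     5.849     1.433     0.501
  Change     -0.157    0.1047   0.05234    0.1047
  Equil       1.588     5.954     1.485    0.6057
  solve Keq expr → x = 0.05234; check Q = 4.82
Then remove 0.07871 M of A.
Step 3:
                  J         B         E         A
  Initial     1.588     5.954     1.485     0.527
  Change   -0.05786   0.03857   0.01929   0.03857
  Equil       1.531     5.992     1.505    0.5656
  solve Keq expr → x = 0.01929; check Q = 4.82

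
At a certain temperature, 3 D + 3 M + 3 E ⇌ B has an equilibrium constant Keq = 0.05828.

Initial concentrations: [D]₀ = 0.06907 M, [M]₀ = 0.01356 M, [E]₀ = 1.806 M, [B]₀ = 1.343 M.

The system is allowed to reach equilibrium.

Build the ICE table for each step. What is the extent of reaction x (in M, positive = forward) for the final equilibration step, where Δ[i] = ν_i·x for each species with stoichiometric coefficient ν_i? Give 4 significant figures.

x = -0.3114 M

Q₀ = 2.7751e+08 vs Keq = 0.05828 ⇒ Q>K, reverse
Step 1:
                    D           M           E           B
  I           0.06907     0.01356       1.806       1.343
  C            0.9343      0.9343      0.9343     -0.3114
  E             1.003      0.9479        2.74       1.032
  solve Keq expr → x = -0.3114; check Q = 0.05828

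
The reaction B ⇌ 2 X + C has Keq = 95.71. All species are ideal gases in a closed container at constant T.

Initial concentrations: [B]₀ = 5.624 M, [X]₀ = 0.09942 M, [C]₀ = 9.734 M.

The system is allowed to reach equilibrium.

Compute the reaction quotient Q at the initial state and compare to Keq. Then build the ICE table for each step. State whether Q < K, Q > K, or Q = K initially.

Q₀ = 0.01711; Q < K (proceeds forward)

Q₀ = 0.01711 vs Keq = 95.71 ⇒ Q<K, forward
Step 1:
                   B          X          C
  Initial      5.624    0.09942      9.734
  Change      -2.448      4.896      2.448
  Equil        3.176      4.995      12.18
  solve Keq expr → x = 2.448; check Q = 95.71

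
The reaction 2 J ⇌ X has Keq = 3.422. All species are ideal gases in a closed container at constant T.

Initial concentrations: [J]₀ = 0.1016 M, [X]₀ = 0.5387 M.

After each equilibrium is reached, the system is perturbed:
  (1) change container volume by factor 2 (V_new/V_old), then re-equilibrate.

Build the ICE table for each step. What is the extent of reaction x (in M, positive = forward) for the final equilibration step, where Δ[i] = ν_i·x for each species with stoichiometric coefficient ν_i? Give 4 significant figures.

Q₀ = 52.19 vs Keq = 3.422 ⇒ Q>K, reverse
Step 1:
                  J         X
  I          0.1016    0.5387
  C          0.2468   -0.1234
  E          0.3484    0.4153
  solve Keq expr → x = -0.1234; check Q = 3.422
Then change container volume by factor 2 (V_new/V_old).
Step 2:
                  J         X
  I          0.1742    0.2077
  C          0.0552   -0.0276
  E          0.2294    0.1801
  solve Keq expr → x = -0.0276; check Q = 3.422

x = -0.0276 M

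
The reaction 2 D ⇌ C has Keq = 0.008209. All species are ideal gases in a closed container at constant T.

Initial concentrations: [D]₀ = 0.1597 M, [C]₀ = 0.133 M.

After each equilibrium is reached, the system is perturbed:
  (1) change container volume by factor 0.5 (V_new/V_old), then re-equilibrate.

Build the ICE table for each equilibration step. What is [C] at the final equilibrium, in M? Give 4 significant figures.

Q₀ = 5.215 vs Keq = 0.008209 ⇒ Q>K, reverse
Step 1:
                  D         C
  I          0.1597     0.133
  C          0.2631   -0.1315
  E          0.4228  0.001467
  solve Keq expr → x = -0.1315; check Q = 0.008209
Then change container volume by factor 0.5 (V_new/V_old).
Step 2:
                  D         C
  I          0.8455  0.002934
  C       -0.005711  0.002855
  E          0.8398   0.00579
  solve Keq expr → x = 0.002855; check Q = 0.008209

[C]_eq = 0.00579 M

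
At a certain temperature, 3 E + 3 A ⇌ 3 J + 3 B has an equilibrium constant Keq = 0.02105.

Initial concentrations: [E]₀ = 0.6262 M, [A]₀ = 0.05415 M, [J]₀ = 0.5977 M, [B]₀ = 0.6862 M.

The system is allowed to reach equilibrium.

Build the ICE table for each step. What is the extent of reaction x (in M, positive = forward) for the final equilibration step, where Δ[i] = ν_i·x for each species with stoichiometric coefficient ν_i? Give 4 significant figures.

x = -0.108 M

Q₀ = 1770 vs Keq = 0.02105 ⇒ Q>K, reverse
Step 1:
                   E          A          J          B
  I           0.6262    0.05415     0.5977     0.6862
  C           0.3239     0.3239    -0.3239    -0.3239
  E           0.9501     0.3781     0.2738     0.3623
  solve Keq expr → x = -0.108; check Q = 0.02105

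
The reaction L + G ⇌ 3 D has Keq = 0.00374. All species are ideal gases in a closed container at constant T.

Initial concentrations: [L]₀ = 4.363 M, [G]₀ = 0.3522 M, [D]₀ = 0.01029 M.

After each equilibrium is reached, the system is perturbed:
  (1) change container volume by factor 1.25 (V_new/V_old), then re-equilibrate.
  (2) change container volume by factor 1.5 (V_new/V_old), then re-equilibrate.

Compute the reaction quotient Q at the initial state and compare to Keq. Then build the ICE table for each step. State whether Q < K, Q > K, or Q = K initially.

Q₀ = 7.0904e-07; Q < K (proceeds forward)

Q₀ = 7.0904e-07 vs Keq = 0.00374 ⇒ Q<K, forward
Step 1:
                  L         G         D
  Initial     4.363    0.3522   0.01029
  Change    -0.0529   -0.0529    0.1587
  Equil        4.31    0.2993     0.169
  solve Keq expr → x = 0.0529; check Q = 0.00374
Then change container volume by factor 1.25 (V_new/V_old).
Step 2:
                  L         G         D
  Initial     3.448    0.2394    0.1352
  Change  -0.003244 -0.003244  0.009732
  Equil       3.445    0.2362    0.1449
  solve Keq expr → x = 0.003244; check Q = 0.00374
Then change container volume by factor 1.5 (V_new/V_old).
Step 3:
                  L         G         D
  Initial     2.297    0.1575   0.09661
  Change  -0.004299 -0.004299    0.0129
  Equil       2.292    0.1532    0.1095
  solve Keq expr → x = 0.004299; check Q = 0.00374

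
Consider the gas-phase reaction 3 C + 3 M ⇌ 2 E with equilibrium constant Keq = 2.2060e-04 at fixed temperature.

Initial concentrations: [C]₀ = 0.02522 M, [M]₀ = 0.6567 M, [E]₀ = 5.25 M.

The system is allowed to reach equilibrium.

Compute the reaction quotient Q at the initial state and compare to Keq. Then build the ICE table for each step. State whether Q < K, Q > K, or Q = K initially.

Q₀ = 6.0671e+06; Q > K (proceeds reverse)

Q₀ = 6.0671e+06 vs Keq = 2.2060e-04 ⇒ Q>K, reverse
Step 1:
                  C         M         E
  I         0.02522    0.6567      5.25
  C           4.823     4.823    -3.216
  E           4.849      5.48     2.034
  solve Keq expr → x = -1.608; check Q = 2.2060e-04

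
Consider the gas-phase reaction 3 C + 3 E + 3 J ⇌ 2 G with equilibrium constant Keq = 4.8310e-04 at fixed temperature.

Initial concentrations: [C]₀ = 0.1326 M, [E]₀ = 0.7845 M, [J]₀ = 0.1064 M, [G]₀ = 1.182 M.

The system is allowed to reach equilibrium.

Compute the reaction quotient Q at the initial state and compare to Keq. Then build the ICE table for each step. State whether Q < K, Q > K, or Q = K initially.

Q₀ = 1.0304e+06 vs Keq = 4.8310e-04 ⇒ Q>K, reverse
Step 1:
                   C          E          J          G
  I           0.1326     0.7845     0.1064      1.182
  C              1.4        1.4        1.4    -0.9332
  E            1.532      2.184      1.506     0.2488
  solve Keq expr → x = -0.4666; check Q = 4.8310e-04

Q₀ = 1.0304e+06; Q > K (proceeds reverse)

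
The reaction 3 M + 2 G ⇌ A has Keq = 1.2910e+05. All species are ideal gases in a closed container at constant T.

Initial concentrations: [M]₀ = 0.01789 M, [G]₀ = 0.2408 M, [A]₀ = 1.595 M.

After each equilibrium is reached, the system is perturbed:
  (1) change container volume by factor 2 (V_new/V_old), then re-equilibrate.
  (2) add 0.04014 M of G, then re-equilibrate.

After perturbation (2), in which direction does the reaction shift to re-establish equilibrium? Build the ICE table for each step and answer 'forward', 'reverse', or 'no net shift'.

Q₀ = 4.8042e+06 vs Keq = 1.2910e+05 ⇒ Q>K, reverse
Step 1:
                  M         G         A
  I         0.01789    0.2408     1.595
  C         0.03785   0.02523  -0.01262
  E         0.05574     0.266     1.582
  solve Keq expr → x = -0.01262; check Q = 1.2910e+05
Then change container volume by factor 2 (V_new/V_old).
Step 2:
                  M         G         A
  I         0.02787     0.133    0.7912
  C         0.03489   0.02326  -0.01163
  E         0.06276    0.1563    0.7796
  solve Keq expr → x = -0.01163; check Q = 1.2910e+05
Then add 0.04014 M of G.
Step 3:
                  M         G         A
  I         0.06276    0.1964    0.7796
  C       -0.007834 -0.005223  0.002611
  E         0.05493    0.1912    0.7822
  solve Keq expr → x = 0.002611; check Q = 1.2910e+05

Direction: forward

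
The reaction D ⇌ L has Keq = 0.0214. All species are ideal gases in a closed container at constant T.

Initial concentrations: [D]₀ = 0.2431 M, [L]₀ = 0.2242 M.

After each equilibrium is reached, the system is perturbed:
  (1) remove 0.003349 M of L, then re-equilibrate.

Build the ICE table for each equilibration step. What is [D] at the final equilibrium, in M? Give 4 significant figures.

Q₀ = 0.9223 vs Keq = 0.0214 ⇒ Q>K, reverse
Step 1:
                   D          L
  Initial     0.2431     0.2242
  Change      0.2144    -0.2144
  Equil       0.4575   0.009791
  solve Keq expr → x = -0.2144; check Q = 0.0214
Then remove 0.003349 M of L.
Step 2:
                   D          L
  Initial     0.4575   0.006442
  Change   -0.003279   0.003279
  Equil       0.4542   0.009721
  solve Keq expr → x = 0.003279; check Q = 0.0214

[D]_eq = 0.4542 M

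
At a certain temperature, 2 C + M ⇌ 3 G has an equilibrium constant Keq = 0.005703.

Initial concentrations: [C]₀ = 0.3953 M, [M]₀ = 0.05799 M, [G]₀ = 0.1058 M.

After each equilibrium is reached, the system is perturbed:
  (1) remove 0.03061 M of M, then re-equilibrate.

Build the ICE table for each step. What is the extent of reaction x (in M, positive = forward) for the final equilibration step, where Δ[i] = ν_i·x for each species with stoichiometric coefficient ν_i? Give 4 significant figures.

x = -0.001981 M

Q₀ = 0.1307 vs Keq = 0.005703 ⇒ Q>K, reverse
Step 1:
                    C           M           G
  init         0.3953     0.05799      0.1058
  Δ           0.04118     0.02059    -0.06177
  eq           0.4365     0.07858     0.04403
  solve Keq expr → x = -0.02059; check Q = 0.005703
Then remove 0.03061 M of M.
Step 2:
                    C           M           G
  init         0.4365     0.04797     0.04403
  Δ          0.003962    0.001981   -0.005944
  eq           0.4404     0.04995     0.03809
  solve Keq expr → x = -0.001981; check Q = 0.005703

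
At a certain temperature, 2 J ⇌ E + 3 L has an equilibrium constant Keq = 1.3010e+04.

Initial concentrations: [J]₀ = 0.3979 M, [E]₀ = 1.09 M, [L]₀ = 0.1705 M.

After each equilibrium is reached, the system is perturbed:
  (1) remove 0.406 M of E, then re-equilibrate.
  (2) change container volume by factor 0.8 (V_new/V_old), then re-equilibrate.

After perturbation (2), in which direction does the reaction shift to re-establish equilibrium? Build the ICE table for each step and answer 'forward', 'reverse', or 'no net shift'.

Direction: reverse

Q₀ = 0.03412 vs Keq = 1.3010e+04 ⇒ Q<K, forward
Step 1:
                    J           E           L
  I            0.3979        1.09      0.1705
  C           -0.3913      0.1957       0.587
  E          0.006554       1.286      0.7575
  solve Keq expr → x = 0.1957; check Q = 1.3010e+04
Then remove 0.406 M of E.
Step 2:
                    J           E           L
  I          0.006554      0.8797      0.7575
  C         -0.001113  5.5655e-04     0.00167
  E          0.005441      0.8802      0.7592
  solve Keq expr → x = 5.5655e-04; check Q = 1.3010e+04
Then change container volume by factor 0.8 (V_new/V_old).
Step 3:
                    J           E           L
  I          0.006801         1.1       0.949
  C          0.001664 -8.3181e-04   -0.002495
  E          0.008465       1.099      0.9465
  solve Keq expr → x = -8.3181e-04; check Q = 1.3010e+04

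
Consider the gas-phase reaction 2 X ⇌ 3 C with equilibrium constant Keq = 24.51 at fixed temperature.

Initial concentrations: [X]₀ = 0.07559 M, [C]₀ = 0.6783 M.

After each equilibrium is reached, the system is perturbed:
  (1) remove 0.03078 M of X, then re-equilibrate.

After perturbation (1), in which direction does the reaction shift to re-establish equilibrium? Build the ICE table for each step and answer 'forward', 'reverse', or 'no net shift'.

Q₀ = 54.62 vs Keq = 24.51 ⇒ Q>K, reverse
Step 1:
                  X         C
  Initial   0.07559    0.6783
  Change    0.02722  -0.04083
  Equil      0.1028    0.6375
  solve Keq expr → x = -0.01361; check Q = 24.51
Then remove 0.03078 M of X.
Step 2:
                  X         C
  Initial   0.07203    0.6375
  Change    0.02267    -0.034
  Equil     0.09469    0.6035
  solve Keq expr → x = -0.01133; check Q = 24.51

Direction: reverse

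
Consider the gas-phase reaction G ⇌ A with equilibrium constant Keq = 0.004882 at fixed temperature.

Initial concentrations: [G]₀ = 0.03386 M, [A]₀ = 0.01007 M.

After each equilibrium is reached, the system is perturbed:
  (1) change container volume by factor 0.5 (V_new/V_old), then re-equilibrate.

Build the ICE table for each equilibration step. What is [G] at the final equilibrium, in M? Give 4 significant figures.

[G]_eq = 0.08743 M

Q₀ = 0.2974 vs Keq = 0.004882 ⇒ Q>K, reverse
Step 1:
                  G         A
  I         0.03386   0.01007
  C        0.009857 -0.009857
  E         0.04372 2.1342e-04
  solve Keq expr → x = -0.009857; check Q = 0.004882
Then change container volume by factor 0.5 (V_new/V_old).
Step 2:
                  G         A
  I         0.08743 4.2685e-04
  C               0         0
  E         0.08743 4.2685e-04
  solve Keq expr → x = 0; check Q = 0.004882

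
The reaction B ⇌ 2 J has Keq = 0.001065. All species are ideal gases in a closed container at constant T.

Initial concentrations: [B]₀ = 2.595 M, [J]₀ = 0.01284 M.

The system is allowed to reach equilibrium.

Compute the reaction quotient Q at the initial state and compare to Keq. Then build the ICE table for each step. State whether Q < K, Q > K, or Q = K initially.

Q₀ = 6.3532e-05 vs Keq = 0.001065 ⇒ Q<K, forward
Step 1:
                   B          J
  Initial      2.595    0.01284
  Change    -0.01977    0.03953
  Equil        2.575    0.05237
  solve Keq expr → x = 0.01977; check Q = 0.001065

Q₀ = 6.3532e-05; Q < K (proceeds forward)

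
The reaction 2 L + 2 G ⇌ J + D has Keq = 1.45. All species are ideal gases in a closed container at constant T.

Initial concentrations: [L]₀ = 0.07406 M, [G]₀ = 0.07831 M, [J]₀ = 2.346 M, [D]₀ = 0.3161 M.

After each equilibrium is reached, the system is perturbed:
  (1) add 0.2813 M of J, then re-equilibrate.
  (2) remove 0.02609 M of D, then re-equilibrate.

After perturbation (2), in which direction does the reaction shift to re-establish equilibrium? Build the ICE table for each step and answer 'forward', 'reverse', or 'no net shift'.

Q₀ = 2.2047e+04 vs Keq = 1.45 ⇒ Q>K, reverse
Step 1:
                  L         G         J         D
  init      0.07406   0.07831     2.346    0.3161
  Δ          0.4902    0.4902   -0.2451   -0.2451
  eq         0.5642    0.5685     2.101   0.07101
  solve Keq expr → x = -0.2451; check Q = 1.45
Then add 0.2813 M of J.
Step 2:
                  L         G         J         D
  init       0.5642    0.5685     2.382   0.07101
  Δ        0.008675  0.008675 -0.004338 -0.004338
  eq         0.5729    0.5772     2.378   0.06667
  solve Keq expr → x = -0.004338; check Q = 1.45
Then remove 0.02609 M of D.
Step 3:
                  L         G         J         D
  init       0.5729    0.5772     2.378   0.04058
  Δ        -0.02767  -0.02767   0.01384   0.01384
  eq         0.5452    0.5495     2.392   0.05442
  solve Keq expr → x = 0.01384; check Q = 1.45

Direction: forward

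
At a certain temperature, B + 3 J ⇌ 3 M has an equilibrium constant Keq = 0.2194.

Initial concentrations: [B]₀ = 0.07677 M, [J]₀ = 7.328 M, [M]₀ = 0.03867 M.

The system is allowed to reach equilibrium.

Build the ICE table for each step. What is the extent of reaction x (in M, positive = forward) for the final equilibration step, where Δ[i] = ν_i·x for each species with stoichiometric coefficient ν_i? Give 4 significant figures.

Q₀ = 1.9141e-06 vs Keq = 0.2194 ⇒ Q<K, forward
Step 1:
                    B           J           M
  Initial     0.07677       7.328     0.03867
  Change     -0.07652     -0.2296      0.2296
  Equil    2.4596e-04       7.098      0.2682
  solve Keq expr → x = 0.07652; check Q = 0.2194

x = 0.07652 M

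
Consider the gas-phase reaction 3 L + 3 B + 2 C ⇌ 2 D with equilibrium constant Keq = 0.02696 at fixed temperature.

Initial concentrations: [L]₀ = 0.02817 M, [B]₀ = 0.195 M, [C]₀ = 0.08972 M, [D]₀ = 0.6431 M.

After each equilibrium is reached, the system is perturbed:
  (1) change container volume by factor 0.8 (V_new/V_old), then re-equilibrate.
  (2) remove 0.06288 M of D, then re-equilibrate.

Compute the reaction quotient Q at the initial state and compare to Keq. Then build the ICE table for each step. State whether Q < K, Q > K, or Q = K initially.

Q₀ = 3.0997e+08 vs Keq = 0.02696 ⇒ Q>K, reverse
Step 1:
                    L           B           C           D
  I           0.02817       0.195     0.08972      0.6431
  C            0.8326      0.8326       0.555      -0.555
  E            0.8607       1.028      0.6448     0.08806
  solve Keq expr → x = -0.2775; check Q = 0.02696
Then change container volume by factor 0.8 (V_new/V_old).
Step 2:
                    L           B           C           D
  I             1.076       1.284       0.806      0.1101
  C          -0.07916    -0.07916    -0.05277     0.05277
  E            0.9968       1.205      0.7532      0.1628
  solve Keq expr → x = 0.02639; check Q = 0.02696
Then remove 0.06288 M of D.
Step 3:
                    L           B           C           D
  I            0.9968       1.205      0.7532     0.09997
  C          -0.05161    -0.05161    -0.03441     0.03441
  E            0.9451       1.154      0.7188      0.1344
  solve Keq expr → x = 0.0172; check Q = 0.02696

Q₀ = 3.0997e+08; Q > K (proceeds reverse)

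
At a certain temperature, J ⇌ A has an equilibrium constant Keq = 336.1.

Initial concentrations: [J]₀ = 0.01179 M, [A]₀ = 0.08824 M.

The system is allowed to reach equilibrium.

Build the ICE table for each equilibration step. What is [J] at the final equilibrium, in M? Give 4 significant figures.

Q₀ = 7.484 vs Keq = 336.1 ⇒ Q<K, forward
Step 1:
                   J          A
  Initial    0.01179    0.08824
  Change    -0.01149    0.01149
  Equil   2.9674e-04    0.09973
  solve Keq expr → x = 0.01149; check Q = 336.1

[J]_eq = 2.9674e-04 M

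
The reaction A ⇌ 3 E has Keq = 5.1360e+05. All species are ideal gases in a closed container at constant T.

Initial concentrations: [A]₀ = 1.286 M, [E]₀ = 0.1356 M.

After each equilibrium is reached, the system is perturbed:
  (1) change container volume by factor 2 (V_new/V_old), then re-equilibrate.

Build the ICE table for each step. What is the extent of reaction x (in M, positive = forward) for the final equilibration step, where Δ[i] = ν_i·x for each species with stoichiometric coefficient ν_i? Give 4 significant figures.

x = 4.6489e-05 M

Q₀ = 0.001939 vs Keq = 5.1360e+05 ⇒ Q<K, forward
Step 1:
                   A          E
  init         1.286     0.1356
  Δ           -1.286      3.858
  eq      1.2398e-04      3.993
  solve Keq expr → x = 1.286; check Q = 5.1360e+05
Then change container volume by factor 2 (V_new/V_old).
Step 2:
                   A          E
  init    6.1989e-05      1.997
  Δ       -4.6489e-05 1.3947e-04
  eq      1.5501e-05      1.997
  solve Keq expr → x = 4.6489e-05; check Q = 5.1360e+05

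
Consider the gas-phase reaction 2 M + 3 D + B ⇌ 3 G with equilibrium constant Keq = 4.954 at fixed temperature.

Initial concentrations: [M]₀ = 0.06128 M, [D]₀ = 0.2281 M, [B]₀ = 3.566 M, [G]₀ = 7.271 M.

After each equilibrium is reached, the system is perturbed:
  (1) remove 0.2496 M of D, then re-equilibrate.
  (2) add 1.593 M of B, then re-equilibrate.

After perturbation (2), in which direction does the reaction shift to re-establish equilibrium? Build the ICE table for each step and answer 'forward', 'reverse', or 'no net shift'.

Direction: forward

Q₀ = 2.4187e+06 vs Keq = 4.954 ⇒ Q>K, reverse
Step 1:
                  M         D         B         G
  I         0.06128    0.2281     3.566     7.271
  C           1.095     1.642    0.5475    -1.642
  E           1.156     1.871     4.113     5.629
  solve Keq expr → x = -0.5475; check Q = 4.954
Then remove 0.2496 M of D.
Step 2:
                  M         D         B         G
  I           1.156     1.621     4.113     5.629
  C         0.08142    0.1221   0.04071   -0.1221
  E           1.238     1.743     4.154     5.506
  solve Keq expr → x = -0.04071; check Q = 4.954
Then add 1.593 M of B.
Step 3:
                  M         D         B         G
  I           1.238     1.743     5.747     5.506
  C        -0.06231  -0.09347  -0.03116   0.09347
  E           1.175      1.65     5.716       5.6
  solve Keq expr → x = 0.03116; check Q = 4.954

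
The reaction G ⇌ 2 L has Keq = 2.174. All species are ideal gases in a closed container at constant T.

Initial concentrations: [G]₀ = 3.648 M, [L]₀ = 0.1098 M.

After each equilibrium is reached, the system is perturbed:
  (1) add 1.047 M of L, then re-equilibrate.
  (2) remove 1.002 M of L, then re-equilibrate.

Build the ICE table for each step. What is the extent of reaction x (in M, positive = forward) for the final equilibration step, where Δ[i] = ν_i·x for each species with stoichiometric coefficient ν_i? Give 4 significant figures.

x = 0.4099 M

Q₀ = 0.003305 vs Keq = 2.174 ⇒ Q<K, forward
Step 1:
                  G         L
  init        3.648    0.1098
  Δ          -1.118     2.236
  eq           2.53     2.345
  solve Keq expr → x = 1.118; check Q = 2.174
Then add 1.047 M of L.
Step 2:
                  G         L
  init         2.53     3.392
  Δ          0.4282   -0.8563
  eq          2.958     2.536
  solve Keq expr → x = -0.4282; check Q = 2.174
Then remove 1.002 M of L.
Step 3:
                  G         L
  init        2.958     1.534
  Δ         -0.4099    0.8198
  eq          2.548     2.354
  solve Keq expr → x = 0.4099; check Q = 2.174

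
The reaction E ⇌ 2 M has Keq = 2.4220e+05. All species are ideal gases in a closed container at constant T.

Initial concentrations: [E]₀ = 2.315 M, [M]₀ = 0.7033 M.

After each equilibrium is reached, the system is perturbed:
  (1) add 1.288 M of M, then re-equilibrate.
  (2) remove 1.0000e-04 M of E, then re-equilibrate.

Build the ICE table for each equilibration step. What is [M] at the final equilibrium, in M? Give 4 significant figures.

[M]_eq = 6.621 M

Q₀ = 0.2137 vs Keq = 2.4220e+05 ⇒ Q<K, forward
Step 1:
                    E           M
  I             2.315      0.7033
  C            -2.315        4.63
  E        1.1743e-04       5.333
  solve Keq expr → x = 2.315; check Q = 2.4220e+05
Then add 1.288 M of M.
Step 2:
                    E           M
  I        1.1743e-04       6.621
  C        6.3564e-05 -1.2713e-04
  E        1.8099e-04       6.621
  solve Keq expr → x = -6.3564e-05; check Q = 2.4220e+05
Then remove 1.0000e-04 M of E.
Step 3:
                    E           M
  I        8.0994e-05       6.621
  C        9.9989e-05 -1.9998e-04
  E        1.8098e-04       6.621
  solve Keq expr → x = -9.9989e-05; check Q = 2.4220e+05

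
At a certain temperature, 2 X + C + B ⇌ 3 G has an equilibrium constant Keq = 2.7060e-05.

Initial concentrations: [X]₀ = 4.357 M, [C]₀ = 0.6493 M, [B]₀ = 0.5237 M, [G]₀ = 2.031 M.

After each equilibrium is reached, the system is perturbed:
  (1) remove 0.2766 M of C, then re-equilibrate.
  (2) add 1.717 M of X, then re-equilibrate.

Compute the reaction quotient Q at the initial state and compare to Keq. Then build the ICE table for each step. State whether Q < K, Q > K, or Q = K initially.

Q₀ = 1.298; Q > K (proceeds reverse)

Q₀ = 1.298 vs Keq = 2.7060e-05 ⇒ Q>K, reverse
Step 1:
                    X           C           B           G
  init          4.357      0.6493      0.5237       2.031
  Δ             1.281      0.6407      0.6407      -1.922
  eq            5.638        1.29       1.164      0.1089
  solve Keq expr → x = -0.6407; check Q = 2.7060e-05
Then remove 0.2766 M of C.
Step 2:
                    X           C           B           G
  init          5.638       1.013       1.164      0.1089
  Δ          0.005457    0.002728    0.002728   -0.008185
  eq            5.644       1.016       1.167      0.1007
  solve Keq expr → x = -0.002728; check Q = 2.7060e-05
Then add 1.717 M of X.
Step 3:
                    X           C           B           G
  init          7.361       1.016       1.167      0.1007
  Δ          -0.01261   -0.006304   -0.006304     0.01891
  eq            7.348        1.01       1.161      0.1196
  solve Keq expr → x = 0.006304; check Q = 2.7060e-05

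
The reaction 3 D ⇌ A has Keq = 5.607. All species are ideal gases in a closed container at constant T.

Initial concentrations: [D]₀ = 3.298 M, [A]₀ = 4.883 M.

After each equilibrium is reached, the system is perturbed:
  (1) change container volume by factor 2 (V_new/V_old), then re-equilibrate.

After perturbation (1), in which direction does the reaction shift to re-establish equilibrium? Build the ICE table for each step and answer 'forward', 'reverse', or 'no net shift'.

Direction: reverse

Q₀ = 0.1361 vs Keq = 5.607 ⇒ Q<K, forward
Step 1:
                   D          A
  Initial      3.298      4.883
  Change      -2.296     0.7652
  Equil        1.002      5.648
  solve Keq expr → x = 0.7652; check Q = 5.607
Then change container volume by factor 2 (V_new/V_old).
Step 2:
                   D          A
  Initial     0.5012      2.824
  Change      0.2854   -0.09513
  Equil       0.7866      2.729
  solve Keq expr → x = -0.09513; check Q = 5.607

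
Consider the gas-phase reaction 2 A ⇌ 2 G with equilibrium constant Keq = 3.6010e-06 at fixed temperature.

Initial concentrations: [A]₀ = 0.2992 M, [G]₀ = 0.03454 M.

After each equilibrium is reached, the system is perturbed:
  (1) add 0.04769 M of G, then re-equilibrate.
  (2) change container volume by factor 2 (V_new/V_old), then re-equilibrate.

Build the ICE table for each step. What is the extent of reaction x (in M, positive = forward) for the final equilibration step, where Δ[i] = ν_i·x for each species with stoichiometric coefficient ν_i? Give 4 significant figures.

Q₀ = 0.01333 vs Keq = 3.6010e-06 ⇒ Q>K, reverse
Step 1:
                   A          G
  init        0.2992    0.03454
  Δ          0.03391   -0.03391
  eq          0.3331 6.3212e-04
  solve Keq expr → x = -0.01695; check Q = 3.6010e-06
Then add 0.04769 M of G.
Step 2:
                   A          G
  init        0.3331    0.04832
  Δ           0.0476    -0.0476
  eq          0.3807 7.2244e-04
  solve Keq expr → x = -0.0238; check Q = 3.6010e-06
Then change container volume by factor 2 (V_new/V_old).
Step 3:
                   A          G
  init        0.1904 3.6122e-04
  Δ                0          0
  eq          0.1904 3.6122e-04
  solve Keq expr → x = 0; check Q = 3.6010e-06

x = 0 M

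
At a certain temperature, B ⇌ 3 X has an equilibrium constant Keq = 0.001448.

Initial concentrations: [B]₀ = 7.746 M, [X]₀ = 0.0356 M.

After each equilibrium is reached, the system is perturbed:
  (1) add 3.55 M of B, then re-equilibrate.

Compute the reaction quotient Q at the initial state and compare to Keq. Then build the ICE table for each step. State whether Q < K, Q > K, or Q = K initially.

Q₀ = 5.8247e-06; Q < K (proceeds forward)

Q₀ = 5.8247e-06 vs Keq = 0.001448 ⇒ Q<K, forward
Step 1:
                    B           X
  I             7.746      0.0356
  C          -0.06255      0.1876
  E             7.683      0.2232
  solve Keq expr → x = 0.06255; check Q = 0.001448
Then add 3.55 M of B.
Step 2:
                    B           X
  I             11.23      0.2232
  C          -0.01002     0.03006
  E             11.22      0.2533
  solve Keq expr → x = 0.01002; check Q = 0.001448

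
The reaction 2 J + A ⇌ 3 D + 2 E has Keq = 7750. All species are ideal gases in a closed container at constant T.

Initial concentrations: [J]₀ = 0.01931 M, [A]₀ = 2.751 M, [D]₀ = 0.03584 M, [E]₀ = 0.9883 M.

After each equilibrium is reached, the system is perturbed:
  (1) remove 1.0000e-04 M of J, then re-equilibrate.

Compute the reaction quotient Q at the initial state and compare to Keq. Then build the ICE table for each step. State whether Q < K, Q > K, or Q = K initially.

Q₀ = 0.04384 vs Keq = 7750 ⇒ Q<K, forward
Step 1:
                  J         A         D         E
  Initial   0.01931     2.751   0.03584    0.9883
  Change    -0.0192 -0.009598   0.02879    0.0192
  Equil   1.1358e-04     2.741   0.06463     1.007
  solve Keq expr → x = 0.009598; check Q = 7750
Then remove 1.0000e-04 M of J.
Step 2:
                  J         A         D         E
  Initial 1.3581e-05     2.741   0.06463     1.007
  Change  9.9594e-05 4.9797e-05 -1.4939e-04 -9.9594e-05
  Equil   1.1317e-04     2.741   0.06449     1.007
  solve Keq expr → x = -4.9797e-05; check Q = 7750

Q₀ = 0.04384; Q < K (proceeds forward)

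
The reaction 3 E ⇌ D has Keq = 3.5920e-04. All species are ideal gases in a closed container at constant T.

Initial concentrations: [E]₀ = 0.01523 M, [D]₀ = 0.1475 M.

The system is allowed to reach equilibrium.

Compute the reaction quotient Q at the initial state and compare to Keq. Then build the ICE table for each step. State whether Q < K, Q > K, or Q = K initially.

Q₀ = 4.1753e+04; Q > K (proceeds reverse)

Q₀ = 4.1753e+04 vs Keq = 3.5920e-04 ⇒ Q>K, reverse
Step 1:
                  E         D
  I         0.01523    0.1475
  C          0.4424   -0.1475
  E          0.4576 3.4425e-05
  solve Keq expr → x = -0.1475; check Q = 3.5920e-04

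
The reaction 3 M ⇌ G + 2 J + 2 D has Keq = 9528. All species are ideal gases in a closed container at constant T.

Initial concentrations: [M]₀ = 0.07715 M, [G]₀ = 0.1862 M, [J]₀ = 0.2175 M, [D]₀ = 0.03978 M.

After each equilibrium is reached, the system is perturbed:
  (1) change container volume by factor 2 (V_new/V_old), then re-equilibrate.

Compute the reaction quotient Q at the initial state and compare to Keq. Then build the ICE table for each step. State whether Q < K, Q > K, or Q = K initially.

Q₀ = 0.03035; Q < K (proceeds forward)

Q₀ = 0.03035 vs Keq = 9528 ⇒ Q<K, forward
Step 1:
                    M           G           J           D
  init        0.07715      0.1862      0.2175     0.03978
  Δ          -0.07481     0.02494     0.04988     0.04988
  eq         0.002335      0.2111      0.2674     0.08966
  solve Keq expr → x = 0.02494; check Q = 9528
Then change container volume by factor 2 (V_new/V_old).
Step 2:
                    M           G           J           D
  init       0.001168      0.1056      0.1337     0.04483
  Δ       -4.2756e-04  1.4252e-04  2.8504e-04  2.8504e-04
  eq       7.4004e-04      0.1057       0.134     0.04511
  solve Keq expr → x = 1.4252e-04; check Q = 9528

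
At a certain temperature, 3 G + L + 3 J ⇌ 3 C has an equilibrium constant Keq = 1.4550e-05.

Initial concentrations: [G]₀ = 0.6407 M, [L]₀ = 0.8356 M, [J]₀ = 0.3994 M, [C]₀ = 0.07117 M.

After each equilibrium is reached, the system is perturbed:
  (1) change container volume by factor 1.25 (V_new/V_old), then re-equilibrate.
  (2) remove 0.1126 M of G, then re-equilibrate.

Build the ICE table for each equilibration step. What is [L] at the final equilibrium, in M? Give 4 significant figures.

Q₀ = 0.02575 vs Keq = 1.4550e-05 ⇒ Q>K, reverse
Step 1:
                  G         L         J         C
  I          0.6407    0.8356    0.3994   0.07117
  C         0.06361    0.0212   0.06361  -0.06361
  E          0.7043    0.8568     0.463  0.007561
  solve Keq expr → x = -0.0212; check Q = 1.4550e-05
Then change container volume by factor 1.25 (V_new/V_old).
Step 2:
                  G         L         J         C
  I          0.5634    0.6854    0.3704  0.006049
  C        0.001525 5.0830e-04  0.001525 -0.001525
  E           0.565     0.686    0.3719  0.004524
  solve Keq expr → x = -5.0830e-04; check Q = 1.4550e-05
Then remove 0.1126 M of G.
Step 3:
                  G         L         J         C
  I          0.4524     0.686    0.3719  0.004524
  C       8.8543e-04 2.9514e-04 8.8543e-04 -8.8543e-04
  E          0.4533    0.6862    0.3728  0.003639
  solve Keq expr → x = -2.9514e-04; check Q = 1.4550e-05

[L]_eq = 0.6862 M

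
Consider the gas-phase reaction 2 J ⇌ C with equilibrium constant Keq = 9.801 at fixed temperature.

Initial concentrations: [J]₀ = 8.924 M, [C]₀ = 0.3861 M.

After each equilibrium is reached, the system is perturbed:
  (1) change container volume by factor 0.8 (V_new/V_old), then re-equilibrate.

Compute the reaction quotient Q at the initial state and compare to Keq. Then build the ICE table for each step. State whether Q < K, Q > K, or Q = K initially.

Q₀ = 0.004848 vs Keq = 9.801 ⇒ Q<K, forward
Step 1:
                   J          C
  I            8.924     0.3861
  C           -8.246      4.123
  E           0.6783      4.509
  solve Keq expr → x = 4.123; check Q = 9.801
Then change container volume by factor 0.8 (V_new/V_old).
Step 2:
                   J          C
  I           0.8478      5.636
  C          -0.0866     0.0433
  E           0.7612       5.68
  solve Keq expr → x = 0.0433; check Q = 9.801

Q₀ = 0.004848; Q < K (proceeds forward)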